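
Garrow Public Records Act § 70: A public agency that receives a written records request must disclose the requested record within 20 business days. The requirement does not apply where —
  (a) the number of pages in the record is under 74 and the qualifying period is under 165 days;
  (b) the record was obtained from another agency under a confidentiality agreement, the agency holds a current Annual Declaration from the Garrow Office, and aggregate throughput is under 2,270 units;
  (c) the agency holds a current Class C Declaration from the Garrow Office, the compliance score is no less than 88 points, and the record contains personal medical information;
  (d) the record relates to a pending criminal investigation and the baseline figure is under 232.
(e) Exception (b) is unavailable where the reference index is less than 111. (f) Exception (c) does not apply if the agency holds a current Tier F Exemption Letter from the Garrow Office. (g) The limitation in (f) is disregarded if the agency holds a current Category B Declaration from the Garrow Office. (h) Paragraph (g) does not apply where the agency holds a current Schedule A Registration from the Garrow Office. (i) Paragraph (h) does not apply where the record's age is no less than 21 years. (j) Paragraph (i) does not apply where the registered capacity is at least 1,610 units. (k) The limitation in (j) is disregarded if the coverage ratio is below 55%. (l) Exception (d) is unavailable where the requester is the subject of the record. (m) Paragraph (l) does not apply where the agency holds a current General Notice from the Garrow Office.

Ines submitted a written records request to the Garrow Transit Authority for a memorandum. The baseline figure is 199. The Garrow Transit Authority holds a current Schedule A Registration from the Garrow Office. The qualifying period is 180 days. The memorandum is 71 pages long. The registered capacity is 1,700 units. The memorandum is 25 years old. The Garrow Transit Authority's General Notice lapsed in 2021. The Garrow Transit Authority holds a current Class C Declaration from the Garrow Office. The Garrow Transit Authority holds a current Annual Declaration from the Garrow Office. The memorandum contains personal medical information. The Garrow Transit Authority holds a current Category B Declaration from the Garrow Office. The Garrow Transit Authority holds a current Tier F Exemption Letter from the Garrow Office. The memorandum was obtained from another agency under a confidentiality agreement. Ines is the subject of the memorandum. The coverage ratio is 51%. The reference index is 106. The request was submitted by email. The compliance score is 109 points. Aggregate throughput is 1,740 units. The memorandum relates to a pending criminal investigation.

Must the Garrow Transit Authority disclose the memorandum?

No — exception (c) applies; the Garrow Transit Authority is not required to disclose the memorandum.

Exception (a) does not apply: the qualifying period is 180 days, not under 165 days.
Exception (b) is satisfied on its face — the memorandum was obtained under a confidentiality agreement; a current Annual Declaration is held; aggregate throughput is 1,740 units, under the 2,270 units limit. Turning to paragraph (e): (e) operates against (b): the reference index is 106, less than the 111 limit. (b) is therefore removed.
Exception (c)'s conditions are all satisfied: a current Class C Declaration is held; the compliance score is 109 points, meeting the 88 points threshold; the memorandum contains personal medical information. Under paragraphs (f)–(k): (f) operates (a current Tier F Exemption Letter is held), but is set aside by (g): (g) is triggered — a current Category B Declaration is held. (h) would limit (g) — a current Schedule A Registration is held — but (i) sets (h) aside: (i) operates against (h): the record's age is 25 years, meeting the 21 years threshold. (j) is engaged (the registered capacity is 1,700 units, meeting the 1,610 units threshold), but is set aside by (k): (k) is engaged — the coverage ratio is 51%, below the 55% limit. So (c) applies.
Exception (d): the memorandum relates to a pending investigation; the baseline figure is 199, under the 232 limit — every condition holds. But: (l) operates against (d): Ines is the subject of the memorandum. (m), which would lift (l), is not engaged — the General Notice is not current. (d) is therefore removed.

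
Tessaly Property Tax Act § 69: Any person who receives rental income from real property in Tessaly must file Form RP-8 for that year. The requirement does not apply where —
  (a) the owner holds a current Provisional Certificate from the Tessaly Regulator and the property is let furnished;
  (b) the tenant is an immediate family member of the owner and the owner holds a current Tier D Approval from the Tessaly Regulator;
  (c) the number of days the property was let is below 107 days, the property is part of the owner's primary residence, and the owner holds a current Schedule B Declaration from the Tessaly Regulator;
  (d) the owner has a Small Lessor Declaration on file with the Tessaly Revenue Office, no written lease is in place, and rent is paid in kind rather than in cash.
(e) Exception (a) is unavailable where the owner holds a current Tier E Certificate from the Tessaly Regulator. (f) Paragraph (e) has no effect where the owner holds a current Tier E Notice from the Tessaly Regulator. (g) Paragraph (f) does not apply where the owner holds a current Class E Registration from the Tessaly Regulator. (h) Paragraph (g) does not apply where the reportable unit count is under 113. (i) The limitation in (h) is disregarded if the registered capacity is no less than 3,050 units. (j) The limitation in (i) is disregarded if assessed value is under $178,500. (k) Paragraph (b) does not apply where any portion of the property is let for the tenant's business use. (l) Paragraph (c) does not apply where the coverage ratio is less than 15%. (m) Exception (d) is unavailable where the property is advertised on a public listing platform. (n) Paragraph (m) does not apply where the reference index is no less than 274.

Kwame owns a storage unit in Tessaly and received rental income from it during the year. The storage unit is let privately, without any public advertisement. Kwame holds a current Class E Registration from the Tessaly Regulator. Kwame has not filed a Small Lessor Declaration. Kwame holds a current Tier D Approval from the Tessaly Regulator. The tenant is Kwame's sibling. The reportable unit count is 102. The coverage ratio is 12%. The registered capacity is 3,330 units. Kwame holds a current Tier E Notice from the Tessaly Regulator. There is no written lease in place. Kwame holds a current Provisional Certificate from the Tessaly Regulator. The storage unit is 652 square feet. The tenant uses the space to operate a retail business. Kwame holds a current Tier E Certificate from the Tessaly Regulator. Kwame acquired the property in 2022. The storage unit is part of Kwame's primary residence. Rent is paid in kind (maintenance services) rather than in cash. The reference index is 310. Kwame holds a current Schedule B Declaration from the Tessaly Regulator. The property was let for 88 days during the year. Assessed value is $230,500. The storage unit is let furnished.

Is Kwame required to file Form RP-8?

Yes — Kwame must file Form RP-8.

Exception (a): a current Provisional Certificate is held; the property is let furnished — every condition holds. However, paragraphs (e)–(j) must be considered: (e) operates against (a): a current Tier E Certificate is held. (f) would limit (e) — a current Tier E Notice is held — but (g) sets (f) aside: (g) operates against (f): a current Class E Registration is held. (h) operates (the reportable unit count is 102, under the 113 limit), but yields to (i): (i) is engaged — the registered capacity is 3,330 units, meeting the 3,050 units threshold. (j), which would lift (i), is not engaged — assessed value is $230,500, not under $178,500. Exception (a) does not apply.
Exception (b) is satisfied on its face — the tenant is an immediate family member; a current Tier D Approval is held. Turning to paragraph (k): (k) operates — the space is let for business use. (b) is therefore removed.
Exception (c) is satisfied on its face — the number of days the property was let is 88 days, below the 107 days limit; the storage unit is part of the primary residence; a current Schedule B Declaration is held. But applying paragraph (l): (l) operates against (c): the coverage ratio is 12%, less than the 15% limit. Exception (c) does not apply.
Exception (d) fails — no Small Lessor Declaration is on file.
None of the exceptions is available; § 69 applies in full.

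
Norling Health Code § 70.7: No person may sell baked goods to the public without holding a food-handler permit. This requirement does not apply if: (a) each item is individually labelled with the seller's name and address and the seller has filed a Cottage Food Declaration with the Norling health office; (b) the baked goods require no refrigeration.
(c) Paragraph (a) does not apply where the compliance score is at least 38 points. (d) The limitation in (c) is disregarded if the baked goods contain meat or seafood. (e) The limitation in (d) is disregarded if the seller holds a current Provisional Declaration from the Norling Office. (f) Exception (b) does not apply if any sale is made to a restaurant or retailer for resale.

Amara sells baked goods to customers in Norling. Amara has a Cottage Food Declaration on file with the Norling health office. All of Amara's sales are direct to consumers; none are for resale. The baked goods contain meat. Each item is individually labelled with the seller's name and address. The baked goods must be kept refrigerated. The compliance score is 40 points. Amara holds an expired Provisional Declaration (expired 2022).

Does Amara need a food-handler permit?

No — exception (a) applies; Amara is not required to hold a food-handler permit.

Exception (a) is satisfied on its face — items are individually labelled; a Cottage Food Declaration is on file. Under paragraphs (c)–(e): (c) would limit (a) — the compliance score is 40 points, meeting the 38 points threshold — but (d) sets (c) aside: (d) operates against (c): the baked goods contain meat. (e), which would lift (d), does not operate here — there is no Provisional Declaration in force. (a) remains available.
Exception (b) requires that the baked goods require no refrigeration; but the baked goods require refrigeration, so (b) is unavailable.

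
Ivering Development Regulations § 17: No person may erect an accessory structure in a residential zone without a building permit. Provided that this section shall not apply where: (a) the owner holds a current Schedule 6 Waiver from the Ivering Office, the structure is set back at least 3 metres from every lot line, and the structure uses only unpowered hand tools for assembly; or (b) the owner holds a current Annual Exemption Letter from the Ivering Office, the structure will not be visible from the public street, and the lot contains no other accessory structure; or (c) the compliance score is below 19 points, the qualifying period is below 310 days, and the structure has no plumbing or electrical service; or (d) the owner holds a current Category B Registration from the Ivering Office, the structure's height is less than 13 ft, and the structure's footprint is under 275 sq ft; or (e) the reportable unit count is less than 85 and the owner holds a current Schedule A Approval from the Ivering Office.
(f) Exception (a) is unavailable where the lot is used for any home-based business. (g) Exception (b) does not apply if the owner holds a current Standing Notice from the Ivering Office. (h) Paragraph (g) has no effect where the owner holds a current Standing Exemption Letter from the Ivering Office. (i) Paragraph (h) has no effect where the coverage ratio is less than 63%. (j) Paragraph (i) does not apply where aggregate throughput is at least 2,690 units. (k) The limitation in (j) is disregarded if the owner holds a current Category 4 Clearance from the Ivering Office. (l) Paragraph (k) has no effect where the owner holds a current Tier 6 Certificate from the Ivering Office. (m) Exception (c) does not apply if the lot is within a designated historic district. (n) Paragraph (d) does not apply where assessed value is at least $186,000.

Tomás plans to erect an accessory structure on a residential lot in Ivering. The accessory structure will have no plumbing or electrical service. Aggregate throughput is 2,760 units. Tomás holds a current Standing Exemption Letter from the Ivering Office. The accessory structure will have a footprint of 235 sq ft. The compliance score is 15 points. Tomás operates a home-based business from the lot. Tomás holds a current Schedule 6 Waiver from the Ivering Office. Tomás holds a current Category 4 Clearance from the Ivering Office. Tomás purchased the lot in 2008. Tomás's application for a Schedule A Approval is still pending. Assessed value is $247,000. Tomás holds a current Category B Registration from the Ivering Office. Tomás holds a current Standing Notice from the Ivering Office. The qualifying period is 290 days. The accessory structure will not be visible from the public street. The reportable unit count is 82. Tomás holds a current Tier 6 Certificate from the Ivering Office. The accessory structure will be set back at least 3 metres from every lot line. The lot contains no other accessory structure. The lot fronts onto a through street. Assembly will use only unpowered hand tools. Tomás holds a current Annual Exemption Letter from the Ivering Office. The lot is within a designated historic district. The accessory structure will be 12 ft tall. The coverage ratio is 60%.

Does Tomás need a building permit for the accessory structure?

All of (a)'s requirements are met (a current Schedule 6 Waiver is held; the setback is at least 3 m on every side; assembly uses only hand tools). Turning to paragraph (f): (f) operates against (a): a home-based business operates on the lot. Exception (a) does not apply.
Exception (b) is satisfied on its face — a current Annual Exemption Letter is held; the structure will not be visible from the street; the lot has no other accessory structure. Considering the limiting provisions: (g) would limit (b) — a current Standing Notice is held — but (h) sets (g) aside: (h) operates against (g): a current Standing Exemption Letter is held. (i) would limit (h) — the coverage ratio is 60%, less than the 63% limit — but (j) sets (i) aside: (j) operates against (i): aggregate throughput is 2,760 units, meeting the 2,690 units threshold. (k) would limit (j) — a current Category 4 Clearance is held — but (l) sets (k) aside: (l) is engaged — a current Tier 6 Certificate is held. (b) remains available.
Exception (c)'s conditions are all satisfied: the compliance score is 15 points, below the 19 points limit; the qualifying period is 290 days, below the 310 days limit; there is no plumbing or electrical service. However, paragraph (m) must be considered: (m) operates against (c): the lot is in a historic district. (c) is therefore removed.
Exception (d)'s conditions are all satisfied: a current Category B Registration is held; the structure's height is 12 ft, less than the 13 ft limit; the structure's footprint is 235 sq ft, under the 275 sq ft limit. However, paragraph (n) must be considered: (n) operates against (d): assessed value is $247,000, meeting the $186,000 threshold. (d) is therefore removed.
Exception (e) requires that the owner holds a current Schedule A Approval from the Ivering Office; but there is no Schedule A Approval in force, so (e) is unavailable.

No — exception (b) applies; Tomás does not need a building permit.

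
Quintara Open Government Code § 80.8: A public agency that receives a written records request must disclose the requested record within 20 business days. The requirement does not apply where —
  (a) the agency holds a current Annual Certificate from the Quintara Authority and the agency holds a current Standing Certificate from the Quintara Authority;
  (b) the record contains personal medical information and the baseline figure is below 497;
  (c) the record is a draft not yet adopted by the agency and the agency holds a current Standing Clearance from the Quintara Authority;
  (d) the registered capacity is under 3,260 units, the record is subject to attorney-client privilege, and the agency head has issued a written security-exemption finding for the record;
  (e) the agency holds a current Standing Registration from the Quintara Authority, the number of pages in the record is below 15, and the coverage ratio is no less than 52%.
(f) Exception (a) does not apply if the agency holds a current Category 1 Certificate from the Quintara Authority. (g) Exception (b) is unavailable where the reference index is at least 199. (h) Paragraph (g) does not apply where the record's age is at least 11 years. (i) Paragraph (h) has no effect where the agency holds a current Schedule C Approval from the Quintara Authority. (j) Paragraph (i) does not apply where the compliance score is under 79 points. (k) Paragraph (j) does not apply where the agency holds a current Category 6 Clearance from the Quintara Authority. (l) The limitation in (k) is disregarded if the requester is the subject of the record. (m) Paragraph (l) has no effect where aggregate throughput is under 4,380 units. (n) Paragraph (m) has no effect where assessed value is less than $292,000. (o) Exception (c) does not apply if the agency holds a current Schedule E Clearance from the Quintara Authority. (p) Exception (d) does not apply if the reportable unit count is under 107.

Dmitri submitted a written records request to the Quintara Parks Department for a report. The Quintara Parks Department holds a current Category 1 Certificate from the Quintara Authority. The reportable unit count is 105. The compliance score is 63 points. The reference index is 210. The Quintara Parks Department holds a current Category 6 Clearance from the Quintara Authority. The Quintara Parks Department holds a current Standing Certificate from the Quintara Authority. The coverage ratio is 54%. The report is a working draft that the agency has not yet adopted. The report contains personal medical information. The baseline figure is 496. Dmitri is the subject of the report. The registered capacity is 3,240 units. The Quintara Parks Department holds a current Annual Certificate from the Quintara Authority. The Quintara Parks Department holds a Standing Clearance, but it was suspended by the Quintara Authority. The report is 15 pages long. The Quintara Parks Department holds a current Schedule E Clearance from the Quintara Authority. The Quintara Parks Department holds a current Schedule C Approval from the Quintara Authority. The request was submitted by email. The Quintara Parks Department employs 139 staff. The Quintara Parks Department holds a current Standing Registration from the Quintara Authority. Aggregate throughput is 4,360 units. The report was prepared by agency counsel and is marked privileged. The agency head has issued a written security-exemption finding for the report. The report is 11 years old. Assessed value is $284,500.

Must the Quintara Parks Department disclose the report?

All of (a)'s requirements are met (a current Annual Certificate is held; a current Standing Certificate is held). But: (f) applies — a current Category 1 Certificate is held. So (a) is unavailable.
All of (b)'s requirements are met (the report contains personal medical information; the baseline figure is 496, below the 497 limit). Under paragraphs (g)–(n): (g) would limit (b) — the reference index is 210, meeting the 199 threshold — but (h) sets (g) aside: (h) operates against (g): the record's age is 11 years, meeting the 11 years threshold. (i) would limit (h) — a current Schedule C Approval is held — but (j) sets (i) aside: (j) operates against (i): the compliance score is 63 points, under the 79 points limit. (k) would limit (j) — a current Category 6 Clearance is held — but (l) sets (k) aside: (l) operates against (k): Dmitri is the subject of the report. (m) would limit (l) — aggregate throughput is 4,360 units, under the 4,380 units limit — but (n) sets (m) aside: (n) applies — assessed value is $284,500, less than the $292,000 limit. So (b) applies.
Exception (c) fails — the Standing Clearance is not current.
All of (d)'s requirements are met (the registered capacity is 3,240 units, under the 3,260 units limit; the report is privileged; a written security-exemption finding has been issued). But: (p) operates against (d): the reportable unit count is 105, under the 107 limit. (d) is therefore removed.
Exception (e) fails — the number of pages in the record is 15, not below 15.

No — exception (b) applies; the Quintara Parks Department is not required to disclose the report.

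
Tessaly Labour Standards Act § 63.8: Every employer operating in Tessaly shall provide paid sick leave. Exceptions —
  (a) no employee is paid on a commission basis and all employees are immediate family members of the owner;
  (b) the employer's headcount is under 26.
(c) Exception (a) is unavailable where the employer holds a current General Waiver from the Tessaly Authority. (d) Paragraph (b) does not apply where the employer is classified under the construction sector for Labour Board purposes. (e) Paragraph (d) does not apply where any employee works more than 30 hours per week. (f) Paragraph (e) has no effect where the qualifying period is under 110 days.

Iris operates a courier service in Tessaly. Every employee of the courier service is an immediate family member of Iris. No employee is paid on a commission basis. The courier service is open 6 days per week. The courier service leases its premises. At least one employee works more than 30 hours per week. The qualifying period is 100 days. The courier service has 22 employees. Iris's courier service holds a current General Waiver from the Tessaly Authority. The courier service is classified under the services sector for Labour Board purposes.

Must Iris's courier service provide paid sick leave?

Exception (a)'s conditions are all satisfied: no employee is paid on commission; every employee is an immediate family member. Turning to paragraph (c): (c) operates — a current General Waiver is held. Exception (a) does not apply.
Exception (b) is satisfied on its face — the employer's headcount is 22, under the 26 limit. Considering the limiting provisions: (d) is not engaged — the courier service is classified under the services sector. Exception (b) stands.

No — exception (b) applies; Iris's courier service is not required to provide paid sick leave.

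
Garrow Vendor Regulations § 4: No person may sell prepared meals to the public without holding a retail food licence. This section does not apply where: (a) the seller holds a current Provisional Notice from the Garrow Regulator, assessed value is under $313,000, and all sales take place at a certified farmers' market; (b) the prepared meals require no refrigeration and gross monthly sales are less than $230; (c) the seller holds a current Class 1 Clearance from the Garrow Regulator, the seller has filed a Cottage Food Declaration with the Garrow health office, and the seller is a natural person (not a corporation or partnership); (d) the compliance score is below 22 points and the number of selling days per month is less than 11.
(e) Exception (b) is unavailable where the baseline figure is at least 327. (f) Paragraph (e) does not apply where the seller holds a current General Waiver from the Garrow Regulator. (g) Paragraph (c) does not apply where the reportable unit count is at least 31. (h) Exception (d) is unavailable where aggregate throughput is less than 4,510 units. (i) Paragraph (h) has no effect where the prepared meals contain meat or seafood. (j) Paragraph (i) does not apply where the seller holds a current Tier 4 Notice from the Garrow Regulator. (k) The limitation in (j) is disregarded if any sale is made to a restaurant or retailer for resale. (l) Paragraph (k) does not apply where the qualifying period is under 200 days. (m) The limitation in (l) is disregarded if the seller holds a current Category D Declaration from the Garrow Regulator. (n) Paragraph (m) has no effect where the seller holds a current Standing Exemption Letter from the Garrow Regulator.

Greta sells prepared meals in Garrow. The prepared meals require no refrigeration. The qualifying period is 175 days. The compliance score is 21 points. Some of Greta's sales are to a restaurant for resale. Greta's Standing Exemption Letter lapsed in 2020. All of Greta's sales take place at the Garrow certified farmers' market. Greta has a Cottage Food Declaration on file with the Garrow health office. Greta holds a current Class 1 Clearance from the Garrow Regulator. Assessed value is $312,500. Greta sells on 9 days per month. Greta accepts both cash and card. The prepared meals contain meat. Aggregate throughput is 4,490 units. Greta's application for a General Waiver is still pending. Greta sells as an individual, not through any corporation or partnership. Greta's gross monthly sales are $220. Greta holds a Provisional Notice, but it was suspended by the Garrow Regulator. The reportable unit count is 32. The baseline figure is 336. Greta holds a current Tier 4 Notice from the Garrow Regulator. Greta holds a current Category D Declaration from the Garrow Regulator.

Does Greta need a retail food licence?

Exception (a) fails — there is no Provisional Notice in force.
Exception (b)'s conditions are all satisfied: the prepared meals are shelf-stable; gross monthly sales are $220, less than the $230 limit. However, paragraphs (e)–(f) must be considered: (e) operates against (b): the baseline figure is 336, meeting the 327 threshold. (f) is not engaged (the General Waiver is not current), so (e) stands. Exception (b) does not apply.
Exception (c) is satisfied on its face — a current Class 1 Clearance is held; a Cottage Food Declaration is on file; the seller is a natural person. But applying paragraph (g): (g) operates against (c): the reportable unit count is 32, meeting the 31 threshold. (c) is therefore removed.
Exception (d)'s conditions are all satisfied: the compliance score is 21 points, below the 22 points limit; the number of selling days per month is 9, less than the 11 limit. Applying paragraphs (h)–(n): (h) would limit (d) — aggregate throughput is 4,490 units, less than the 4,510 units limit — but (i) sets (h) aside: (i) is triggered — the prepared meals contain meat. (j) is engaged (a current Tier 4 Notice is held), but is set aside by (k): (k) operates against (j): some sales are to a restaurant for resale. (l) would limit (k) — the qualifying period is 175 days, under the 200 days limit — but (m) sets (l) aside: (m) applies — a current Category D Declaration is held. (n), which would lift (m), is not engaged — there is no Standing Exemption Letter in force. So (d) applies.

No — exception (d) applies; Greta is not required to hold a retail food licence.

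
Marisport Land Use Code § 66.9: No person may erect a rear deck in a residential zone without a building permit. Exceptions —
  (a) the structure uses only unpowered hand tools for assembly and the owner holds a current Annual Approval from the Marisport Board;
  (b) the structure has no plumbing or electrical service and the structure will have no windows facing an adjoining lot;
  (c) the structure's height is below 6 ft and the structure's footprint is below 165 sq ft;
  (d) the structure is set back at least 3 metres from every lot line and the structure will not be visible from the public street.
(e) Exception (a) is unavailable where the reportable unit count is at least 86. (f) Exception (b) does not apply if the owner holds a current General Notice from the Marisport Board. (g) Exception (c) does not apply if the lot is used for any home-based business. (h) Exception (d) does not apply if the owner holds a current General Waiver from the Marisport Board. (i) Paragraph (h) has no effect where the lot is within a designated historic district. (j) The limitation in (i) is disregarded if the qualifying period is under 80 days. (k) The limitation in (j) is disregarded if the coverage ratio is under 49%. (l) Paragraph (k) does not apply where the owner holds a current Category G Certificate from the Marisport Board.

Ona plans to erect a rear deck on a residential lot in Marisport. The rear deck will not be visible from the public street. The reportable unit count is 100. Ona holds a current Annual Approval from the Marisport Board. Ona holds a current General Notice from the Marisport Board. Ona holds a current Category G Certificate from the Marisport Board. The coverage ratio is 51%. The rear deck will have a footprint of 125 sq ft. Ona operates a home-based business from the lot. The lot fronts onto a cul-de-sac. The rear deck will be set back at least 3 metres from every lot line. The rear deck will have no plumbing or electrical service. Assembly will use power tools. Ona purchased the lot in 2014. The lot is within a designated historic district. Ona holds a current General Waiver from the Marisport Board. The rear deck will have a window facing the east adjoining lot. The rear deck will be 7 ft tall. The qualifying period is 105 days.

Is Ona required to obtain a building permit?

Exception (a) does not apply: assembly uses power tools.
Exception (b) fails — a window faces an adjoining lot.
Exception (c) does not apply: the structure's height is 7 ft, not below 6 ft.
Exception (d) is satisfied on its face — the setback is at least 3 m on every side; the structure will not be visible from the street. Under paragraphs (h)–(l): (h) would limit (d) — a current General Waiver is held — but (i) sets (h) aside: (i) is engaged — the lot is in a historic district. (j), which would lift (i), is inapplicable — the qualifying period is 105 days, not under 80 days. So (d) applies.

No — exception (d) applies; Ona does not need a building permit.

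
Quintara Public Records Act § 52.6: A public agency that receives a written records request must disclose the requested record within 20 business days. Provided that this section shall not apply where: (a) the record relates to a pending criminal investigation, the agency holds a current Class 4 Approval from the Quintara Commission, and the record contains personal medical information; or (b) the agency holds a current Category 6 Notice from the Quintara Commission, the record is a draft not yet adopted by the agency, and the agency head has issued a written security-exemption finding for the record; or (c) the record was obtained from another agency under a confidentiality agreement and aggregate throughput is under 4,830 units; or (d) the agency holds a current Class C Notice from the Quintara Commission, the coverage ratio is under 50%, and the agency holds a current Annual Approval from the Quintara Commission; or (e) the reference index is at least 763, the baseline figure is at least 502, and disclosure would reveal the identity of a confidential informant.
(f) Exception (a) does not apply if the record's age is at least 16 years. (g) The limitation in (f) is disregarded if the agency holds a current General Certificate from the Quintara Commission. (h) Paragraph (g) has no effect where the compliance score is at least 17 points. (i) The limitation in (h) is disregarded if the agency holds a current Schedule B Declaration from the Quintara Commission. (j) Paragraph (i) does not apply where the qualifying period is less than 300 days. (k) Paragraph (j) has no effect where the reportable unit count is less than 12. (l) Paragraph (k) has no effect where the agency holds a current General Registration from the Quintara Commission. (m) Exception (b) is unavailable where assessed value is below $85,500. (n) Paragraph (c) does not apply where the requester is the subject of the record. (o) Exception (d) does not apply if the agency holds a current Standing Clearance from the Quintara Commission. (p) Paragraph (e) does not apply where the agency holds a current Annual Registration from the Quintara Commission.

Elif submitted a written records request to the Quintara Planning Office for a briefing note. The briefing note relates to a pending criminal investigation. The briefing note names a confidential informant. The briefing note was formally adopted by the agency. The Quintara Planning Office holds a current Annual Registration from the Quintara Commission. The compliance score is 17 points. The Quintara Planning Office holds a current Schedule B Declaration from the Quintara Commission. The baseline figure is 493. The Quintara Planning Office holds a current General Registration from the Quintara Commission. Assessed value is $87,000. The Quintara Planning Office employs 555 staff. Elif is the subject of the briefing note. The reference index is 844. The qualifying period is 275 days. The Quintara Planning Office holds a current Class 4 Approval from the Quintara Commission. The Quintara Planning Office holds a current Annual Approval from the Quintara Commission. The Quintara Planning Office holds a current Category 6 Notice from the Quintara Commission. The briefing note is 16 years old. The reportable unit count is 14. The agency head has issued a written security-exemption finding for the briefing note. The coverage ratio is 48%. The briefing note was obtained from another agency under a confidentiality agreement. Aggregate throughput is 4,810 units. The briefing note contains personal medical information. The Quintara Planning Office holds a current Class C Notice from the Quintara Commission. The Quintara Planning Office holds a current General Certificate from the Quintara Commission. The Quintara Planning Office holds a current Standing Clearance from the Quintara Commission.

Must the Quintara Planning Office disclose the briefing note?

Yes — the Quintara Planning Office must disclose the briefing note.

Exception (a): the briefing note relates to a pending investigation; a current Class 4 Approval is held; the briefing note contains personal medical information — every condition holds. However, paragraphs (f)–(l) must be considered: (f) applies — the record's age is 16 years, meeting the 16 years threshold. (g) is engaged (a current General Certificate is held), but is overridden by (h): (h) operates against (g): the compliance score is 17 points, meeting the 17 points threshold. (i) operates (a current Schedule B Declaration is held), but is displaced by (j): (j) applies — the qualifying period is 275 days, less than the 300 days limit. (k) is inapplicable (the reportable unit count is 14, not less than 12), so (j) stands. Exception (a) does not apply.
Exception (b) does not apply: the briefing note has been formally adopted.
Exception (c)'s conditions are all satisfied: the briefing note was obtained under a confidentiality agreement; aggregate throughput is 4,810 units, under the 4,830 units limit. But applying paragraph (n): (n) operates against (c): Elif is the subject of the briefing note. Exception (c) does not apply.
Exception (d) is satisfied on its face — a current Class C Notice is held; the coverage ratio is 48%, under the 50% limit; a current Annual Approval is held. But applying paragraph (o): (o) operates against (d): a current Standing Clearance is held. So (d) is unavailable.
Exception (e) requires that the baseline figure is at least 502; but the baseline figure is 493, short of 502, so (e) is unavailable.
Every exception is unavailable, so the rule governs.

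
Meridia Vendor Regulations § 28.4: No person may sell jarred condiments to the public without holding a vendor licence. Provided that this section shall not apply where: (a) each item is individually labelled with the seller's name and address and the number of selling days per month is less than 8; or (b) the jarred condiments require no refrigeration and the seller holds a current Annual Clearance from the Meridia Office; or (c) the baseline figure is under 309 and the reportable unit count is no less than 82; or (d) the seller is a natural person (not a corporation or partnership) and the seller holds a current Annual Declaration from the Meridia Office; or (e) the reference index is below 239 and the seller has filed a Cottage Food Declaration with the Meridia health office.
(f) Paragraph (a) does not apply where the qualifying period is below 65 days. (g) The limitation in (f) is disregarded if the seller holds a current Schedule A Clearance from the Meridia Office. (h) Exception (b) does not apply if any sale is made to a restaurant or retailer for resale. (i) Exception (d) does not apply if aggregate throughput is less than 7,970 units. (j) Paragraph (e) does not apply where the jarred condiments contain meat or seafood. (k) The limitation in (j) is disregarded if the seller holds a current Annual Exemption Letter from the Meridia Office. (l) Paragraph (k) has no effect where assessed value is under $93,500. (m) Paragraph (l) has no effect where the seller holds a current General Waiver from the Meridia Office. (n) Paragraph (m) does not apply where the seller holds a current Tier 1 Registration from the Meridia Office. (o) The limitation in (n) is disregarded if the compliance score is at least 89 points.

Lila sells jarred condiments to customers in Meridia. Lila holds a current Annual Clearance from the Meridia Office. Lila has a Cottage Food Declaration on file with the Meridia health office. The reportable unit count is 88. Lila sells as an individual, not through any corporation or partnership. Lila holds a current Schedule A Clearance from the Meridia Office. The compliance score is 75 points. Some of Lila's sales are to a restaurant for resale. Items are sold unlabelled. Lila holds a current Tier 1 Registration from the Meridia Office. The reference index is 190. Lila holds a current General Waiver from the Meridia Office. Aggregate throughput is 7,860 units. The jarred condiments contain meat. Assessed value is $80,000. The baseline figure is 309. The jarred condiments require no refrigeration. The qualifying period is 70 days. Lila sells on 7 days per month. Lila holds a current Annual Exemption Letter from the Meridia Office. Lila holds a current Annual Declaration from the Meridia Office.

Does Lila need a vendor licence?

Exception (a) fails — items are sold unlabelled.
All of (b)'s requirements are met (the jarred condiments are shelf-stable; a current Annual Clearance is held). But applying paragraph (h): (h) operates against (b): some sales are to a restaurant for resale. (b) is therefore removed.
Exception (c) does not apply: the baseline figure is 309, not under 309.
All of (d)'s requirements are met (the seller is a natural person; a current Annual Declaration is held). However, paragraph (i) must be considered: (i) is triggered — aggregate throughput is 7,860 units, less than the 7,970 units limit. So (d) is unavailable.
All of (e)'s requirements are met (the reference index is 190, below the 239 limit; a Cottage Food Declaration is on file). But applying paragraphs (j)–(o): (j) operates against (e): the jarred condiments contain meat. (k) would limit (j) — a current Annual Exemption Letter is held — but (l) sets (k) aside: (l) operates against (k): assessed value is $80,000, under the $93,500 limit. (m) is triggered (a current General Waiver is held), but is displaced by (n): (n) operates against (m): a current Tier 1 Registration is held. (o) is not triggered (the compliance score is 75 points, short of 89 points), so (n) stands. (e) is therefore removed.
No exception applies. The general rule governs.

Yes — Lila must hold a vendor licence.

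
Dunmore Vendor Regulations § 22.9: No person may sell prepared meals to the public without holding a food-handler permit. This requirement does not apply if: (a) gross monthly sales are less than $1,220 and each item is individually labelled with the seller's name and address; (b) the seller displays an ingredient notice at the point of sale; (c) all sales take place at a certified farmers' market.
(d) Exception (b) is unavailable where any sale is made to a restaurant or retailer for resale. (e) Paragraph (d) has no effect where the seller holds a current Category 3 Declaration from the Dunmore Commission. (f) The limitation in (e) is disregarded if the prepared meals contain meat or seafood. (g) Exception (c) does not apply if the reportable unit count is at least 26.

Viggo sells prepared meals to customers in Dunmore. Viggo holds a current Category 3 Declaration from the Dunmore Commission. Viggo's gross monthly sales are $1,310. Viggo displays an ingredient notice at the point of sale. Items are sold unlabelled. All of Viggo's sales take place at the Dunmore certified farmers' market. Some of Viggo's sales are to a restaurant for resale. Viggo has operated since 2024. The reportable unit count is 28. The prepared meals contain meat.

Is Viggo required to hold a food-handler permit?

Exception (a) requires that gross monthly sales are less than $1,220; but gross monthly sales are $1,310, not less than $1,220, so (a) is unavailable.
All of (b)'s requirements are met (an ingredient notice is displayed). But: (d) operates against (b): some sales are to a restaurant for resale. (e) would limit (d) — a current Category 3 Declaration is held — but (f) sets (e) aside: (f) operates against (e): the prepared meals contain meat. So (b) is unavailable.
Exception (c)'s conditions are all satisfied: all sales are at a certified farmers' market. But: (g) operates against (c): the reportable unit count is 28, meeting the 26 threshold. (c) is therefore removed.
No exception displaces § 22.9.

Yes — Viggo must hold a food-handler permit.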